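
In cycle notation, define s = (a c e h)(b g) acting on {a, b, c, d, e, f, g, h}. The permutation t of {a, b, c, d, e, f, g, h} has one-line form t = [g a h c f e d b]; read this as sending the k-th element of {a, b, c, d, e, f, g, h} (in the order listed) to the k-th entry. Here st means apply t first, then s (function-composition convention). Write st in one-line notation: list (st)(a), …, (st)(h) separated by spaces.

b c a e f h d g

(st)(x) = s(t(x)). Computing each image: s(t(a)) = s(g) = b, s(t(b)) = s(a) = c, s(t(c)) = s(h) = a, s(t(d)) = s(c) = e, s(t(e)) = s(f) = f, s(t(f)) = s(e) = h, s(t(g)) = s(d) = d, s(t(h)) = s(b) = g.
Hence st = [b c a e f h d g].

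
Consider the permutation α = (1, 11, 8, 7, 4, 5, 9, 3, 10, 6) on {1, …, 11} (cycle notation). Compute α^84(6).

7

6 lies in the 10-cycle (1, 11, 8, 7, 4, 5, 9, 3, 10, 6).
Since the cycle has length 10, α^84 acts on it the same as α^4 (84 mod 10 = 4).
Advancing 4 steps from 6: 6 → 1 → 11 → 8 → 7.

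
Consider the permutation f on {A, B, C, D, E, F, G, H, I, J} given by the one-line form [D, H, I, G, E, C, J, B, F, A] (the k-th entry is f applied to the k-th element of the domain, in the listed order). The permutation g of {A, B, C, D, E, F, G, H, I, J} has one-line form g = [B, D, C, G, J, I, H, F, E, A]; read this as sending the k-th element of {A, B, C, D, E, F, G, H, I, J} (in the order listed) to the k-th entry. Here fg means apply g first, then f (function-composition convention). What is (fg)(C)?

(fg)(C) = f(g(C)). g(C) = C, then f(C) = I. So (fg)(C) = I.

I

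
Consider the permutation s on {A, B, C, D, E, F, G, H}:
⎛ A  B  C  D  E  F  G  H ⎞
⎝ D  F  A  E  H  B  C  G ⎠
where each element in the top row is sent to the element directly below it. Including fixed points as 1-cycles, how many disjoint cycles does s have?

2

The cycle decomposition is (A D E H G C)(B F), which has 2 cycles (counting 1-cycles).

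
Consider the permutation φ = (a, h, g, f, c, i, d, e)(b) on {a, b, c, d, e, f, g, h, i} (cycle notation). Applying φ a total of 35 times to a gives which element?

a lies in the 8-cycle (a, h, g, f, c, i, d, e).
Powers repeat with period 8 on this cycle, and 35 mod 8 = 3, so φ^35(a) = φ^3(a).
Advancing 3 steps from a: a → h → g → f.

f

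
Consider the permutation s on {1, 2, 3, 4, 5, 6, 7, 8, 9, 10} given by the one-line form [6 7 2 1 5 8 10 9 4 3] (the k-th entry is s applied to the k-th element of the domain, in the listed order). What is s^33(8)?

Tracing 8 → 9 → … returns to 8 after 5 steps, so 8 lies in a 5-cycle (1, 6, 8, 9, 4).
Powers repeat with period 5 on this cycle, and 33 mod 5 = 3, so s^33(8) = s^3(8).
Advancing 3 steps from 8: 8 → 9 → 4 → 1.

1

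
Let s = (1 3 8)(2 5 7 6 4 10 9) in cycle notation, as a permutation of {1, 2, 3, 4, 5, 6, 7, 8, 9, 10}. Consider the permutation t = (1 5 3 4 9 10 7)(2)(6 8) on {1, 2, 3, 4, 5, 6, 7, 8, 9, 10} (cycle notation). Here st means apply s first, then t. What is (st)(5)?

First apply s: s(5) = 7, then t(7) = 1. Thus (st)(5) = 1.

1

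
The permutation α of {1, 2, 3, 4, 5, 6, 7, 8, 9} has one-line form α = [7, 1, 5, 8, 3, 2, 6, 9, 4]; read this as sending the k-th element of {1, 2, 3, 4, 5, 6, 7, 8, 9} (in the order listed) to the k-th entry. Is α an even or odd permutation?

In disjoint-cycle form the cycle lengths are 4, 3, 2.
A cycle is odd iff its length is even; α has 2 even-length cycles, so sgn(α) = (−1)^2 and α is even.

even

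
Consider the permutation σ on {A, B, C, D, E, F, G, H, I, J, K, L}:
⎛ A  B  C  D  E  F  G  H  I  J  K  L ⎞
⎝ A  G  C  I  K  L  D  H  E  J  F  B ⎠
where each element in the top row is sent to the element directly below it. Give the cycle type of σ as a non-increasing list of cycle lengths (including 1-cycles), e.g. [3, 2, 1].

[8, 1, 1, 1, 1]

The disjoint cycles are (A)(B, G, D, I, E, K, F, L)(C)(H)(J), with lengths 8, 1, 1, 1, 1 in non-increasing order.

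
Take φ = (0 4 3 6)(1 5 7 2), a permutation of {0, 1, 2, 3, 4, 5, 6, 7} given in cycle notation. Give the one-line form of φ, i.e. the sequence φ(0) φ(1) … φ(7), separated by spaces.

Image by image: 0→4, 1→5, 2→1, 3→6, 4→3, 5→7, 6→0, 7→2.
So the one-line form is 4 5 1 6 3 7 0 2.

4 5 1 6 3 7 0 2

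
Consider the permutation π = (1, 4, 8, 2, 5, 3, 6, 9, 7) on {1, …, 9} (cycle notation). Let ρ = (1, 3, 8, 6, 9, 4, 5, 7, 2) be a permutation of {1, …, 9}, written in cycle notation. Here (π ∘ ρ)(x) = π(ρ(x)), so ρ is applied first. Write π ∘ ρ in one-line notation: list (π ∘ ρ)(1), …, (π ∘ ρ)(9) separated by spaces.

(π ∘ ρ)(x) = π(ρ(x)). Computing each image: π(ρ(1)) = π(3) = 6, π(ρ(2)) = π(1) = 4, π(ρ(3)) = π(8) = 2, π(ρ(4)) = π(5) = 3, π(ρ(5)) = π(7) = 1, π(ρ(6)) = π(9) = 7, π(ρ(7)) = π(2) = 5, π(ρ(8)) = π(6) = 9, π(ρ(9)) = π(4) = 8.
Hence π ∘ ρ = [6 4 2 3 1 7 5 9 8].

6 4 2 3 1 7 5 9 8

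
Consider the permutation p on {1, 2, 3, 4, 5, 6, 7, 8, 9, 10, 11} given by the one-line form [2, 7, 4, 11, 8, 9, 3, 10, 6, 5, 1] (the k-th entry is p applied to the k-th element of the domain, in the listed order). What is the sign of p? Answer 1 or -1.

1

In disjoint-cycle form the cycle lengths are 6, 3, 2.
A cycle of length ℓ contributes ℓ−1 transpositions, so p is a product of 5 + 2 + 1 = 8 transpositions — even.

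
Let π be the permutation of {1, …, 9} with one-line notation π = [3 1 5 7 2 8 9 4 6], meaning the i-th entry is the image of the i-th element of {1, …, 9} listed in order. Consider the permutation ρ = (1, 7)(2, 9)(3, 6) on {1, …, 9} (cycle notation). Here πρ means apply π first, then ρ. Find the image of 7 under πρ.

2

(πρ)(7) = ρ(π(7)). π(7) = 9, then ρ(9) = 2. So (πρ)(7) = 2.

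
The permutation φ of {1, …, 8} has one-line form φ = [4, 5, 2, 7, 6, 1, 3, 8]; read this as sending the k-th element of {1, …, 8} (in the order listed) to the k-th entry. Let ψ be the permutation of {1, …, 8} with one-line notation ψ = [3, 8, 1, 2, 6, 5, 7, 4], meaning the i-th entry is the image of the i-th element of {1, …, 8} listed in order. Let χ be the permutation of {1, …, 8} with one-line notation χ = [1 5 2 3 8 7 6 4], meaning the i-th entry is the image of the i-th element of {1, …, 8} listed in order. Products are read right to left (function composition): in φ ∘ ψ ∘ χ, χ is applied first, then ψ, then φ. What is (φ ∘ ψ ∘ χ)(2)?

(φ ∘ ψ ∘ χ)(2) = φ(ψ(χ(2))). χ(2) = 5, then ψ(5) = 6, then φ(6) = 1, so the result is 1.

1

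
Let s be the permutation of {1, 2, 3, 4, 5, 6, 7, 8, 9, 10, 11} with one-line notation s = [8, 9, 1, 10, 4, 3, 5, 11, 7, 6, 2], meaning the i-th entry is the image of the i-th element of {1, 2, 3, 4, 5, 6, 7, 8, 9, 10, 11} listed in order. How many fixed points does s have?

0

No element satisfies s(x) = x, so there are 0 fixed points.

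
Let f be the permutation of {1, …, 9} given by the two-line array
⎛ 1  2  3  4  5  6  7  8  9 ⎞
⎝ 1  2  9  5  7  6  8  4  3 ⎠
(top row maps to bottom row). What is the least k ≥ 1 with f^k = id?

The disjoint-cycle form of f has cycle lengths 4, 2, 1, 1, 1.
The order is lcm(4, 2) = 4.

4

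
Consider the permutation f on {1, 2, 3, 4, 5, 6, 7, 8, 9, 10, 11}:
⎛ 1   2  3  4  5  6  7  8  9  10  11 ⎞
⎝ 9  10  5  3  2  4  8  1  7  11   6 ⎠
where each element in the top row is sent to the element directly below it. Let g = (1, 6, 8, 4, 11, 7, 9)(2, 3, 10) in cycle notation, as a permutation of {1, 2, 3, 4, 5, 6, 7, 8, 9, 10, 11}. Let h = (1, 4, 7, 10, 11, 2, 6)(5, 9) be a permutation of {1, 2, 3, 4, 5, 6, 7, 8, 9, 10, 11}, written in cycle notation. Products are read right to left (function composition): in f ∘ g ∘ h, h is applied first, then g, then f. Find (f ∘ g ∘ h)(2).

1

Chase 2: h(2) = 6; g(6) = 8; f(8) = 1. Hence (f ∘ g ∘ h)(2) = 1.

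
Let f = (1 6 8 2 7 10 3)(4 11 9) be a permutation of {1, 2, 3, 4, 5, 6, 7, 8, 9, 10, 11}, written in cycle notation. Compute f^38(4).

4 lies in the 3-cycle (4 11 9).
On a 3-cycle, f^3 is the identity, so f^38 = f^2 there (38 ≡ 2 mod 3).
Stepping 2 places around the cycle: 4 → 11 → 9.

9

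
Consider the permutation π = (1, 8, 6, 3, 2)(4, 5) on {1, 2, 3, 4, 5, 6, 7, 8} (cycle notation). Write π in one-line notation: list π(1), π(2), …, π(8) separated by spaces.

Each element maps to the next entry in its cycle (wrapping to the front): 1→8, 2→1, 3→2, 4→5, 5→4, 6→3, 7→7, 8→6.
Listing these in domain order gives 8 1 2 5 4 3 7 6.

8 1 2 5 4 3 7 6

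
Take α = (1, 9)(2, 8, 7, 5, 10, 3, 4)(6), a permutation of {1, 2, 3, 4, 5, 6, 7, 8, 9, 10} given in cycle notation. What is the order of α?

The cycle type of α is (7, 2, 1).
The order of α is the least common multiple of its cycle lengths: lcm(7, 2) = 14.

14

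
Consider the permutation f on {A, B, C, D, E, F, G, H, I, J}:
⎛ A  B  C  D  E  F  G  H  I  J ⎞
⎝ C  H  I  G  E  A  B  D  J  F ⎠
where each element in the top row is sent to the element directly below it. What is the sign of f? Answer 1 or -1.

In disjoint-cycle form the cycle lengths are 5, 4, 1.
A cycle of length ℓ contributes ℓ−1 transpositions, so f is a product of 4 + 3 = 7 transpositions — odd.

-1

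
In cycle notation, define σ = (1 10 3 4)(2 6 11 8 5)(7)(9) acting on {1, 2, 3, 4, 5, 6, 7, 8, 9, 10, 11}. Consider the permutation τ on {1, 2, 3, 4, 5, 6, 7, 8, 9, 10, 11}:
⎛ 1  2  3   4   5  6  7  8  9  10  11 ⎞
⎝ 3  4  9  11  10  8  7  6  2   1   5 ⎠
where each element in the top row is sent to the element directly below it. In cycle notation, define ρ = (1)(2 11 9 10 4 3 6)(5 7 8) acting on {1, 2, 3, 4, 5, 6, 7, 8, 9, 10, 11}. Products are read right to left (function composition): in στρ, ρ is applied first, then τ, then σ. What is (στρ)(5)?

7

Apply the permutations in order: ρ(5) = 7, then τ(7) = 7, then σ(7) = 7. So (στρ)(5) = 7.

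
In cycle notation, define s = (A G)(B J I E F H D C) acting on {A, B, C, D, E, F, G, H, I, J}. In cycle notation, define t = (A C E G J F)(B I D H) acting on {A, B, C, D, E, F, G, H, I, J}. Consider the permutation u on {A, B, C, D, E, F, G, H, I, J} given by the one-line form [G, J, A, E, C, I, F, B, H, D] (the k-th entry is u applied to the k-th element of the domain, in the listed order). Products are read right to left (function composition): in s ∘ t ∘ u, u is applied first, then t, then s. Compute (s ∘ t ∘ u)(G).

G

(s ∘ t ∘ u)(G) = s(t(u(G))). u(G) = F, then t(F) = A, then s(A) = G, so the result is G.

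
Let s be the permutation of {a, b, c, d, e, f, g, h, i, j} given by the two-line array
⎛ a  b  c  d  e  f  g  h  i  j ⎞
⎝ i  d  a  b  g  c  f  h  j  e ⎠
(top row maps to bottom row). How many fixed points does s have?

The fixed points (elements with s(x) = x) are {h}, so there is 1.

1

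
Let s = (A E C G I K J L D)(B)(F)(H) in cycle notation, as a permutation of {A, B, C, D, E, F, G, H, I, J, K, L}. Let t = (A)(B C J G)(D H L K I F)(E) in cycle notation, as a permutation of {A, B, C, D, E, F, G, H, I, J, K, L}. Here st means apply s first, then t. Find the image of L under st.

H

s(L) = D, then t(D) = H; composing gives (st)(L) = H.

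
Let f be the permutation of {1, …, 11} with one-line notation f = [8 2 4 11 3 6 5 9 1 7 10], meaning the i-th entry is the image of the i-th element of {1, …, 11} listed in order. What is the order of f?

6

Decomposing into disjoint cycles gives cycle lengths 6, 3, 1, 1.
The order of f is the least common multiple of its cycle lengths: lcm(6, 3) = 6.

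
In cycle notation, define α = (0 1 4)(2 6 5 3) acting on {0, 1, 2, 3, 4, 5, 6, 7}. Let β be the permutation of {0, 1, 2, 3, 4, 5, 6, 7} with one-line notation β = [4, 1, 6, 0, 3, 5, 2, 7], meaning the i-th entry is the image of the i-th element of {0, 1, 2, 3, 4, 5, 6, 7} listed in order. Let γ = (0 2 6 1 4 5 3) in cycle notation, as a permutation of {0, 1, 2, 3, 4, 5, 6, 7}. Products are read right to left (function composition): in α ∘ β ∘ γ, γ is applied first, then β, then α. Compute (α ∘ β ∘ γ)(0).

5

Apply the permutations in order: γ(0) = 2, then β(2) = 6, then α(6) = 5. So (α ∘ β ∘ γ)(0) = 5.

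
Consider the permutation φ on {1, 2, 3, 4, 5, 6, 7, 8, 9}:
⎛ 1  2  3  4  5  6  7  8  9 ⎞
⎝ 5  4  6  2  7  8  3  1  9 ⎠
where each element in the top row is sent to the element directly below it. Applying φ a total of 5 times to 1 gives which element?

8

Tracing 1 → 5 → … returns to 1 after 6 steps, so 1 lies in a 6-cycle (1, 5, 7, 3, 6, 8).
Advancing 5 steps from 1: 1 → 5 → 7 → 3 → 6 → 8.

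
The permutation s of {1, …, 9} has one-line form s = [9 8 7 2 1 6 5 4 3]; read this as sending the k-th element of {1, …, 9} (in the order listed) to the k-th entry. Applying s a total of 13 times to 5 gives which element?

Tracing 5 → 1 → … returns to 5 after 5 steps, so 5 lies in a 5-cycle (1, 9, 3, 7, 5).
On a 5-cycle, s^5 is the identity, so s^13 = s^3 there (13 ≡ 3 mod 5).
Advancing 3 steps from 5: 5 → 1 → 9 → 3.

3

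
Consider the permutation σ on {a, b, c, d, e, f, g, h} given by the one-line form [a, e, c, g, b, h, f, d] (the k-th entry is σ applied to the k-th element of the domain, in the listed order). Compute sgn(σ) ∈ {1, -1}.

In disjoint-cycle form the cycle lengths are 4, 2, 1, 1.
A cycle is odd iff its length is even; σ has 2 even-length cycles, so sgn(σ) = (−1)^2 and σ is even.

1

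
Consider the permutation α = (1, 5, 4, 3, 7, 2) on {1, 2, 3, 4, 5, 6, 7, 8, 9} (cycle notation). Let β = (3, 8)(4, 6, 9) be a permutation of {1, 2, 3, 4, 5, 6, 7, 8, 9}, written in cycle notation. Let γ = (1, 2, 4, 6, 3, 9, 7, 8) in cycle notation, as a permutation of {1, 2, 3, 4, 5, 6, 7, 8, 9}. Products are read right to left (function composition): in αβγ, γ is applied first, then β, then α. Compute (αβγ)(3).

3

Chase 3: γ(3) = 9; β(9) = 4; α(4) = 3. Hence (αβγ)(3) = 3.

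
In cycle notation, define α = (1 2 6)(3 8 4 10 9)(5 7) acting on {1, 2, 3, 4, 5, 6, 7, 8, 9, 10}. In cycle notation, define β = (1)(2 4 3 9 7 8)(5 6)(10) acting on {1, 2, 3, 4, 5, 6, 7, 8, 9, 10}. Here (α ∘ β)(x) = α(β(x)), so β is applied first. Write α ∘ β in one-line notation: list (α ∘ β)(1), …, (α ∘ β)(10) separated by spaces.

(α ∘ β)(x) = α(β(x)). Computing each image: α(β(1)) = α(1) = 2, α(β(2)) = α(4) = 10, α(β(3)) = α(9) = 3, α(β(4)) = α(3) = 8, α(β(5)) = α(6) = 1, α(β(6)) = α(5) = 7, α(β(7)) = α(8) = 4, α(β(8)) = α(2) = 6, α(β(9)) = α(7) = 5, α(β(10)) = α(10) = 9.
Hence α ∘ β = [2 10 3 8 1 7 4 6 5 9].

2 10 3 8 1 7 4 6 5 9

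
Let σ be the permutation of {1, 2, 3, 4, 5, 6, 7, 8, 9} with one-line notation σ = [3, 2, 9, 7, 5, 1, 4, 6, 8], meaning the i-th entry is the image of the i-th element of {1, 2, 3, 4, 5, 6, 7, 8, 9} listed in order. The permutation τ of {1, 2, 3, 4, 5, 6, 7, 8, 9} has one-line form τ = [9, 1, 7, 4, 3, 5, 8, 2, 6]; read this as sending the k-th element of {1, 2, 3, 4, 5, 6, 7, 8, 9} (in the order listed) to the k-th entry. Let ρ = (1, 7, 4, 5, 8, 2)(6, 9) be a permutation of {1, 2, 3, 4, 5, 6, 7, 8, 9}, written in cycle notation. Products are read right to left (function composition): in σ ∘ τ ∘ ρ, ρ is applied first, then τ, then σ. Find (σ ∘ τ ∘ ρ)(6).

1

Apply the permutations in order: ρ(6) = 9, then τ(9) = 6, then σ(6) = 1. So (σ ∘ τ ∘ ρ)(6) = 1.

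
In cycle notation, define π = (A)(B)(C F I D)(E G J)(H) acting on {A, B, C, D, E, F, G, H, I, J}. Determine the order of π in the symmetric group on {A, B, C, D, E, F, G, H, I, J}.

12

The cycle type of π is (4, 3, 1, 1, 1).
Since disjoint cycles commute, ord(π) = lcm(4, 3) = 12.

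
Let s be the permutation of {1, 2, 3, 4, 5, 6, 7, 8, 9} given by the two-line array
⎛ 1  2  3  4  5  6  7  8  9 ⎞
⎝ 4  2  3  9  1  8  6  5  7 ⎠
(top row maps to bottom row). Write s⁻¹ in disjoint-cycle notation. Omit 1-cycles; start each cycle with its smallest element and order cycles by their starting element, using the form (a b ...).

(1 5 8 6 7 9 4)

First write s in disjoint cycles: (1 4 9 7 6 8 5).
Reversing each cycle (and rotating so the smallest element leads) gives s⁻¹ = (1 5 8 6 7 9 4).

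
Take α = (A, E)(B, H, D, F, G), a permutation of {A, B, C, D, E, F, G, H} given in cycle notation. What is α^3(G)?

D

G lies in the 5-cycle (B, H, D, F, G).
Stepping 3 places around the cycle: G → B → H → D.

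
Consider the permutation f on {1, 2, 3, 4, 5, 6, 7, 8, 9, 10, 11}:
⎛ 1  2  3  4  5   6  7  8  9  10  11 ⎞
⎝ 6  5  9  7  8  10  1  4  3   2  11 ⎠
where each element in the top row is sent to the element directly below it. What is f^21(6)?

Tracing 6 → 10 → … returns to 6 after 8 steps, so 6 lies in an 8-cycle (1, 6, 10, 2, 5, 8, 4, 7).
On an 8-cycle, f^8 is the identity, so f^21 = f^5 there (21 ≡ 5 mod 8).
Advancing 5 steps from 6: 6 → 10 → 2 → 5 → 8 → 4.

4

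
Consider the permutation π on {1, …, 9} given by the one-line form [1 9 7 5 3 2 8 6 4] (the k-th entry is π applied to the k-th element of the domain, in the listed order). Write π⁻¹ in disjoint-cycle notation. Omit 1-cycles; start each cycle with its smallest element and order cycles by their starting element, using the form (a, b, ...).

(2, 6, 8, 7, 3, 5, 4, 9)

First write π in disjoint cycles: (2, 9, 4, 5, 3, 7, 8, 6).
The inverse reverses every cycle; in canonical form, π⁻¹ = (2, 6, 8, 7, 3, 5, 4, 9).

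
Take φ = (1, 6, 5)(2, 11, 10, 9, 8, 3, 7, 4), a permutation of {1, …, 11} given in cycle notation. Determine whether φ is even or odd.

The cycle lengths are 8, 3.
A cycle of length ℓ contributes ℓ−1 transpositions, so φ is a product of 7 + 2 = 9 transpositions — odd.

odd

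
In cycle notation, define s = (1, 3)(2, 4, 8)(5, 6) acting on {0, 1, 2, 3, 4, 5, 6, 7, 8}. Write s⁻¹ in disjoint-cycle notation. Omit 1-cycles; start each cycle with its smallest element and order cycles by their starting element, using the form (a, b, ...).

(1, 3)(2, 8, 4)(5, 6)

Inverting a permutation written in cycle notation just reverses the order within every cycle.
After reversing and putting each cycle's least element first, s⁻¹ = (1, 3)(2, 8, 4)(5, 6).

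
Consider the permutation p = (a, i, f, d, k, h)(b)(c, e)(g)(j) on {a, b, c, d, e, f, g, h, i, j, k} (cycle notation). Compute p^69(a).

d

a lies in the 6-cycle (a, i, f, d, k, h).
On a 6-cycle, p^6 is the identity, so p^69 = p^3 there (69 ≡ 3 mod 6).
Advancing 3 steps from a: a → i → f → d.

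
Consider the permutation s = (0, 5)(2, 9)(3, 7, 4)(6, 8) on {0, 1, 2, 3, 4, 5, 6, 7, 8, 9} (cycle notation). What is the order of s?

The cycle type of s is (3, 2, 2, 2, 1).
Since disjoint cycles commute, ord(s) = lcm(3, 2, 2, 2) = 6.

6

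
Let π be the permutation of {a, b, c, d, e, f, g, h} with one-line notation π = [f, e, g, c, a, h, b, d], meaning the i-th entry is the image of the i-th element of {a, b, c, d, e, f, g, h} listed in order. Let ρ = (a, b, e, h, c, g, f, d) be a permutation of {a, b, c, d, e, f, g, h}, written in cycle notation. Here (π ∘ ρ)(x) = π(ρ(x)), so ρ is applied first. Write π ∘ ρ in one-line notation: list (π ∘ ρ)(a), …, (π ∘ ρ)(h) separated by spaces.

Chase each element through ρ then π: a → b → e; b → e → a; c → g → b; d → a → f; e → h → d; f → d → c; g → f → h; h → c → g.
So π ∘ ρ in one-line form is e a b f d c h g.

e a b f d c h g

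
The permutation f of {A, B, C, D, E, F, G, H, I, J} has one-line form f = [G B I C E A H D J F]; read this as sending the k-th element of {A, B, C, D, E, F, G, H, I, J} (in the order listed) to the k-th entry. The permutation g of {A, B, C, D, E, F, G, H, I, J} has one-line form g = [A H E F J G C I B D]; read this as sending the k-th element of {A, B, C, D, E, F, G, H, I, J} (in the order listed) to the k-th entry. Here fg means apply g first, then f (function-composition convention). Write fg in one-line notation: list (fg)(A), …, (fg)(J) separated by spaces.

G D E A F H I J B C

For each element, apply g then f: A → A → G; B → H → D; C → E → E; D → F → A; E → J → F; F → G → H; G → C → I; H → I → J; I → B → B; J → D → C.
Collecting the images, fg = [G D E A F H I J B C].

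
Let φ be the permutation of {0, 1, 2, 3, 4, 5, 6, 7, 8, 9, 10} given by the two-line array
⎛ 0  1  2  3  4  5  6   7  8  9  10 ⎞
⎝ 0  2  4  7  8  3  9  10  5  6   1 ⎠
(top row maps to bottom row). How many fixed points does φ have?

The fixed points (elements with φ(x) = x) are {0}, so there is 1.

1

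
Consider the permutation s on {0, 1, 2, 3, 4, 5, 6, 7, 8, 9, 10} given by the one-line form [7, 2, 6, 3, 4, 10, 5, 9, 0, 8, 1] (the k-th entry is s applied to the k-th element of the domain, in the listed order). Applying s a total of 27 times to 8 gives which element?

9

Tracing 8 → 0 → … returns to 8 after 4 steps, so 8 lies in a 4-cycle (0, 7, 9, 8).
Powers repeat with period 4 on this cycle, and 27 mod 4 = 3, so s^27(8) = s^3(8).
Stepping 3 places around the cycle: 8 → 0 → 7 → 9.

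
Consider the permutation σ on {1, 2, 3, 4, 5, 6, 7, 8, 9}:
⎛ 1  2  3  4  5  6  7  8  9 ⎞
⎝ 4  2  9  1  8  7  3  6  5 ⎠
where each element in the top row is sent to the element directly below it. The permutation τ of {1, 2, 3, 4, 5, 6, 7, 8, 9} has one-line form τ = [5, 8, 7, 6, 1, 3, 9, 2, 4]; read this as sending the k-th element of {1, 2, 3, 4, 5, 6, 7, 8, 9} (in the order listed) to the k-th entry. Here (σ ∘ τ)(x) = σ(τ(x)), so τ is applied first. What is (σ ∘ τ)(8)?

τ(8) = 2, then σ(2) = 2; composing gives (σ ∘ τ)(8) = 2.

2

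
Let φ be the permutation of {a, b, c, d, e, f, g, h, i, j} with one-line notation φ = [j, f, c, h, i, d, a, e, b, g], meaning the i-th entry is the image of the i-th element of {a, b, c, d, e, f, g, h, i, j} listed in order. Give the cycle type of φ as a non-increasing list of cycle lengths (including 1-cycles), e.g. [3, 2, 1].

The disjoint cycles are (a, j, g)(b, f, d, h, e, i)(c), with lengths 6, 3, 1 in non-increasing order.

[6, 3, 1]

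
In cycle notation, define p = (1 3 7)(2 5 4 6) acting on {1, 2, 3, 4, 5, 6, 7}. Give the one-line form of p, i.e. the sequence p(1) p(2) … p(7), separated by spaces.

3 5 7 6 4 2 1

Image by image: 1↦3, 2↦5, 3↦7, 4↦6, 5↦4, 6↦2, 7↦1.
Listing these in domain order gives 3 5 7 6 4 2 1.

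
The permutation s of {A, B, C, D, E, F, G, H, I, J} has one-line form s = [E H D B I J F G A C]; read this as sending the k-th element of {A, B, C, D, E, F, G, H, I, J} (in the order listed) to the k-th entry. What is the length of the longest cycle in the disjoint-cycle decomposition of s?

7

Decomposing into disjoint cycles gives (A E I)(B H G F J C D); the longest has length 7.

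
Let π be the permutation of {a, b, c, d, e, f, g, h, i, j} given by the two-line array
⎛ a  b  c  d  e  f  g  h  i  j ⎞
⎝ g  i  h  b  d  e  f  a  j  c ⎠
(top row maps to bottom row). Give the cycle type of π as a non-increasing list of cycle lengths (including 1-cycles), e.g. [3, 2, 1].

[10]

The disjoint cycles are (a g f e d b i j c h), with lengths 10 in non-increasing order.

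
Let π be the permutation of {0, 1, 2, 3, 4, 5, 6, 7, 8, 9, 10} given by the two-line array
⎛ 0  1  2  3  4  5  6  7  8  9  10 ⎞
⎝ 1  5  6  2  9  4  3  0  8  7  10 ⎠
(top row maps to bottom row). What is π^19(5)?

Tracing 5 → 4 → … returns to 5 after 6 steps, so 5 lies in a 6-cycle (0, 1, 5, 4, 9, 7).
On a 6-cycle, π^6 is the identity, so π^19 = π^1 there (19 ≡ 1 mod 6).
Advancing 1 step from 5: 5 → 4.

4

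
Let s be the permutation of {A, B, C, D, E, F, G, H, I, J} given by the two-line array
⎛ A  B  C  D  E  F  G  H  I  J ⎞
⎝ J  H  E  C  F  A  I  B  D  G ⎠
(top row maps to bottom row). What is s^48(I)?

Tracing I → D → … returns to I after 8 steps, so I lies in an 8-cycle (A J G I D C E F).
On an 8-cycle, s^8 is the identity, so s^48 = s^0 there (48 ≡ 0 mod 8).
So s^48(I) = I.

I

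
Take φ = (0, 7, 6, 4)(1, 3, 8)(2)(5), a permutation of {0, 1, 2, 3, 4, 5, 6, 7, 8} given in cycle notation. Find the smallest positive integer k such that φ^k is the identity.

The disjoint cycles have lengths 4, 3, 1, 1.
The order of φ is the least common multiple of its cycle lengths: lcm(4, 3) = 12.

12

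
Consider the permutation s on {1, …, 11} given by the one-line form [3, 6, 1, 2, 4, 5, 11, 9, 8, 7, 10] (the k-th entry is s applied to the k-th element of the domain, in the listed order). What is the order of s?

Writing s as disjoint cycles, the cycle lengths are 4, 3, 2, 2.
The order is lcm(4, 3, 2, 2) = 12.

12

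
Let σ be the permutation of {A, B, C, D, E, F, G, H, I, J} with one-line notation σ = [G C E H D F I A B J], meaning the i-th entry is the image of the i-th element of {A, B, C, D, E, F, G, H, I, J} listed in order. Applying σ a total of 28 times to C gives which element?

Tracing C → E → … returns to C after 8 steps, so C lies in an 8-cycle (A G I B C E D H).
On an 8-cycle, σ^8 is the identity, so σ^28 = σ^4 there (28 ≡ 4 mod 8).
Stepping 4 places around the cycle: C → E → D → H → A.

A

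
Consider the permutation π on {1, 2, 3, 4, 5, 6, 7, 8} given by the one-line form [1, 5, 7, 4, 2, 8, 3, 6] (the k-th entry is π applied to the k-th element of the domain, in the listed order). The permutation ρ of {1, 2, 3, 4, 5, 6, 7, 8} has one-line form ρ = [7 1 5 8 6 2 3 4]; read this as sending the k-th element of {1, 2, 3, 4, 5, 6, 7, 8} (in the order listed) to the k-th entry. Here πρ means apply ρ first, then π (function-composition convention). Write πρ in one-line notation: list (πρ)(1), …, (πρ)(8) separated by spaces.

For each element, apply ρ then π: 1 → 7 → 3; 2 → 1 → 1; 3 → 5 → 2; 4 → 8 → 6; 5 → 6 → 8; 6 → 2 → 5; 7 → 3 → 7; 8 → 4 → 4.
So πρ in one-line form is 3 1 2 6 8 5 7 4.

3 1 2 6 8 5 7 4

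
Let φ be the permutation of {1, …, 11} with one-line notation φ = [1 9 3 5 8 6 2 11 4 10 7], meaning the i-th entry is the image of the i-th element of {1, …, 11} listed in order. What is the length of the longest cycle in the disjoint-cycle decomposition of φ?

Decomposing into disjoint cycles gives (2, 9, 4, 5, 8, 11, 7); the longest has length 7.

7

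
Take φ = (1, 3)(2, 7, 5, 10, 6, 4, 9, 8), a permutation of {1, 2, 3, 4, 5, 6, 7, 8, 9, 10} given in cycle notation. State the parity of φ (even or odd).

The cycle lengths are 8, 2.
A cycle is odd iff its length is even; φ has 2 even-length cycles, so sgn(φ) = (−1)^2 and φ is even.

even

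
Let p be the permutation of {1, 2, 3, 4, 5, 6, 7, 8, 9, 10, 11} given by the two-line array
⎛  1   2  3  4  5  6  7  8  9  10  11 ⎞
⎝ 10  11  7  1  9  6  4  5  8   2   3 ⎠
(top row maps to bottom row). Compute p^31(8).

Tracing 8 → 5 → … returns to 8 after 3 steps, so 8 lies in a 3-cycle (5 9 8).
Since the cycle has length 3, p^31 acts on it the same as p^1 (31 mod 3 = 1).
Advancing 1 step from 8: 8 → 5.

5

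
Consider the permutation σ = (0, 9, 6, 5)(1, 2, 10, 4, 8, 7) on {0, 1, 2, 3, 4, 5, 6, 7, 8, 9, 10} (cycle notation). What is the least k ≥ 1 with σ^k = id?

12

The cycle type of σ is (6, 4, 1).
Since disjoint cycles commute, ord(σ) = lcm(6, 4) = 12.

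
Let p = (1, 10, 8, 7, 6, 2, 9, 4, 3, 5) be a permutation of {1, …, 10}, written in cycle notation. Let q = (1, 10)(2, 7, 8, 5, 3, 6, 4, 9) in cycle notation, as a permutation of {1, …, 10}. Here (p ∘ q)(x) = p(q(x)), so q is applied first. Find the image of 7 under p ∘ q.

First apply q: q(7) = 8, then p(8) = 7. Thus (p ∘ q)(7) = 7.

7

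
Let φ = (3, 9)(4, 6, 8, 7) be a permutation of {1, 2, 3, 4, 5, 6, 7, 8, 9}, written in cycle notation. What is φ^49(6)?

6 lies in the 4-cycle (4, 6, 8, 7).
Powers repeat with period 4 on this cycle, and 49 mod 4 = 1, so φ^49(6) = φ^1(6).
Stepping 1 place around the cycle: 6 → 8.

8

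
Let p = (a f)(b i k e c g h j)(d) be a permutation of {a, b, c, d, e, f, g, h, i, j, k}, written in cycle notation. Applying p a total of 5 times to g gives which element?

g lies in the 8-cycle (b i k e c g h j).
Stepping 5 places around the cycle: g → h → j → b → i → k.

k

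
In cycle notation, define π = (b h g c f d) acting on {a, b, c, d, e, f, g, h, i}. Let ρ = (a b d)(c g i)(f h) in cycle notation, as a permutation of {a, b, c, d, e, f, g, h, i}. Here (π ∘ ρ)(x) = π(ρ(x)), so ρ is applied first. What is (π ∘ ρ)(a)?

h

ρ(a) = b, then π(b) = h; composing gives (π ∘ ρ)(a) = h.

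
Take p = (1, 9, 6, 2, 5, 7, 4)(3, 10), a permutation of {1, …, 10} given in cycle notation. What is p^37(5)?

4

5 lies in the 7-cycle (1, 9, 6, 2, 5, 7, 4).
Since the cycle has length 7, p^37 acts on it the same as p^2 (37 mod 7 = 2).
Advancing 2 steps from 5: 5 → 7 → 4.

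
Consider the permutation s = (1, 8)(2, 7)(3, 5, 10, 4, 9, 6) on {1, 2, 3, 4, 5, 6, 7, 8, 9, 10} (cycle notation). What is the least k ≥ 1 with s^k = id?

6

The cycle type of s is (6, 2, 2).
The order is lcm(6, 2, 2) = 6.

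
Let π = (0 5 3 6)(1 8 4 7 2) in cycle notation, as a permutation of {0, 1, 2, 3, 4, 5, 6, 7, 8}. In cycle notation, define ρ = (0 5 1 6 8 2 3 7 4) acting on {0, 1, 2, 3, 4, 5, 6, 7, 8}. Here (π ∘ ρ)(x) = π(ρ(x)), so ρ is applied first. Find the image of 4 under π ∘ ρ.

ρ(4) = 0, then π(0) = 5; composing gives (π ∘ ρ)(4) = 5.

5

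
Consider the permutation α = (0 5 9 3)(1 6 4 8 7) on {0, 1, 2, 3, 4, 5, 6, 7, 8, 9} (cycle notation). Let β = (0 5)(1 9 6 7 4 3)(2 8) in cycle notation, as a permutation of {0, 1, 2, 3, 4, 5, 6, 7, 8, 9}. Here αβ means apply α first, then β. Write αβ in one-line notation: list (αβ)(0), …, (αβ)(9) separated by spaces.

Chase each element through α then β: 0 → 5 → 0; 1 → 6 → 7; 2 → 2 → 8; 3 → 0 → 5; 4 → 8 → 2; 5 → 9 → 6; 6 → 4 → 3; 7 → 1 → 9; 8 → 7 → 4; 9 → 3 → 1.
So αβ in one-line form is 0 7 8 5 2 6 3 9 4 1.

0 7 8 5 2 6 3 9 4 1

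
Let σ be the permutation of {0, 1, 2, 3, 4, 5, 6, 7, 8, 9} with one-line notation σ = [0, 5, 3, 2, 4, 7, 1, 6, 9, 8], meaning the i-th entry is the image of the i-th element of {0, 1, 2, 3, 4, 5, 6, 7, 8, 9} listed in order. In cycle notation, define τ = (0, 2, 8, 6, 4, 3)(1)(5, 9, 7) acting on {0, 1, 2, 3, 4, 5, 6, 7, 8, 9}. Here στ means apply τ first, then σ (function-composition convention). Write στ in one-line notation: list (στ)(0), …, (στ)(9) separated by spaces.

3 5 9 0 2 8 4 7 1 6

For each element, apply τ then σ: 0 → 2 → 3; 1 → 1 → 5; 2 → 8 → 9; 3 → 0 → 0; 4 → 3 → 2; 5 → 9 → 8; 6 → 4 → 4; 7 → 5 → 7; 8 → 6 → 1; 9 → 7 → 6.
So στ in one-line form is 3 5 9 0 2 8 4 7 1 6.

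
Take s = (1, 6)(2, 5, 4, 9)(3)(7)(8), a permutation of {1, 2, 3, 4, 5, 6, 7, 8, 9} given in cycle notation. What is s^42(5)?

5 lies in the 4-cycle (2, 5, 4, 9).
Powers repeat with period 4 on this cycle, and 42 mod 4 = 2, so s^42(5) = s^2(5).
Stepping 2 places around the cycle: 5 → 4 → 9.

9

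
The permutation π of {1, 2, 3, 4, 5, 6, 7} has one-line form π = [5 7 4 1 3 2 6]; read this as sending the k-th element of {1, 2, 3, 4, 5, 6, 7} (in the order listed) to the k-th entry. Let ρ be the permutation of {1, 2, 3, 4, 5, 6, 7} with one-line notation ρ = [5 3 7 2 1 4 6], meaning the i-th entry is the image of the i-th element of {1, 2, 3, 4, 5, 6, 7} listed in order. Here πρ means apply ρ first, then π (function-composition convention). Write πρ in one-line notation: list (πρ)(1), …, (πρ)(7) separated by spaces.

3 4 6 7 5 1 2

(πρ)(x) = π(ρ(x)). Computing each image: π(ρ(1)) = π(5) = 3, π(ρ(2)) = π(3) = 4, π(ρ(3)) = π(7) = 6, π(ρ(4)) = π(2) = 7, π(ρ(5)) = π(1) = 5, π(ρ(6)) = π(4) = 1, π(ρ(7)) = π(6) = 2.
Hence πρ = [3 4 6 7 5 1 2].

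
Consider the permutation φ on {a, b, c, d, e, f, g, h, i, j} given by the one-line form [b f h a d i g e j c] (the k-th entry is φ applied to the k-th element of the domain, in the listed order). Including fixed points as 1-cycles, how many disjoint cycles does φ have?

2

The cycle decomposition is (a, b, f, i, j, c, h, e, d)(g), which has 2 cycles (counting 1-cycles).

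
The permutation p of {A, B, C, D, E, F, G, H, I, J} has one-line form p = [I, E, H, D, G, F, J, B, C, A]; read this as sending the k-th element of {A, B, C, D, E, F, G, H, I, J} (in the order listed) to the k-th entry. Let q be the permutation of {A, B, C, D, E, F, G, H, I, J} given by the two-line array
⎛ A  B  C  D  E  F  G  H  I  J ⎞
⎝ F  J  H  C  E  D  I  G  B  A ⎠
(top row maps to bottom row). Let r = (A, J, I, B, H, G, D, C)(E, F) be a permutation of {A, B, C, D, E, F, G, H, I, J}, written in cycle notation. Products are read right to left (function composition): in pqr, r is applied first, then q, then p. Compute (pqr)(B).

Apply the permutations in order: r(B) = H, then q(H) = G, then p(G) = J. So (pqr)(B) = J.

J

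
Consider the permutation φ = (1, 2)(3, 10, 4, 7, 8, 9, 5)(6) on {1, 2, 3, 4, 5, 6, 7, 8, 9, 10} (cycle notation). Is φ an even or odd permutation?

odd

The cycle lengths are 7, 2, 1.
A cycle of length ℓ contributes ℓ−1 transpositions, so φ is a product of 6 + 1 = 7 transpositions — odd.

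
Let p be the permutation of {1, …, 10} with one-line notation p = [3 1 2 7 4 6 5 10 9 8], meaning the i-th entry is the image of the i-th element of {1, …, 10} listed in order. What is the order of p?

6

Writing p as disjoint cycles, the cycle lengths are 3, 3, 2, 1, 1.
Since disjoint cycles commute, ord(p) = lcm(3, 3, 2) = 6.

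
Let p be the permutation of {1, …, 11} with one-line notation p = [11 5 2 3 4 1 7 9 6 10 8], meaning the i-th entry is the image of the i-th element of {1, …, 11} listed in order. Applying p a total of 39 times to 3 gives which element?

Tracing 3 → 2 → … returns to 3 after 4 steps, so 3 lies in a 4-cycle (2 5 4 3).
Powers repeat with period 4 on this cycle, and 39 mod 4 = 3, so p^39(3) = p^3(3).
Stepping 3 places around the cycle: 3 → 2 → 5 → 4.

4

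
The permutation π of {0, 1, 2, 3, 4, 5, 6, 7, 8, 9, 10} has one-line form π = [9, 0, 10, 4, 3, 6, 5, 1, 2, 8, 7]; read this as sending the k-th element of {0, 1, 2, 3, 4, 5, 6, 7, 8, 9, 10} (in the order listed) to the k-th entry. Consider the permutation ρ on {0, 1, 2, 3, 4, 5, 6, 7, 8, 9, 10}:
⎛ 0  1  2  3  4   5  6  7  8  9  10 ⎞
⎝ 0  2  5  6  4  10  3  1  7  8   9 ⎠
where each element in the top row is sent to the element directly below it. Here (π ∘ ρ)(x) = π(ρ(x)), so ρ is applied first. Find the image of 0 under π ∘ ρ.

ρ(0) = 0, then π(0) = 9; composing gives (π ∘ ρ)(0) = 9.

9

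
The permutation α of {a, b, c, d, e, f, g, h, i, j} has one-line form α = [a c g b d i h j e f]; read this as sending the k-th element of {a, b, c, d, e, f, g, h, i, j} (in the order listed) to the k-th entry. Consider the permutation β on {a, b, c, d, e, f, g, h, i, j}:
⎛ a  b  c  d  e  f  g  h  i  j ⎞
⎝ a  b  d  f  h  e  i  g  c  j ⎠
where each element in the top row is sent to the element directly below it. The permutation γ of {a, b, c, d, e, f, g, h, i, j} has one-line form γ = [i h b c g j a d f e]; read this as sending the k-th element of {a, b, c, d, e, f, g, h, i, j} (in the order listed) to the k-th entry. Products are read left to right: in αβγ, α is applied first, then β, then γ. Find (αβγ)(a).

i

Apply the permutations in order: α(a) = a, then β(a) = a, then γ(a) = i. So (αβγ)(a) = i.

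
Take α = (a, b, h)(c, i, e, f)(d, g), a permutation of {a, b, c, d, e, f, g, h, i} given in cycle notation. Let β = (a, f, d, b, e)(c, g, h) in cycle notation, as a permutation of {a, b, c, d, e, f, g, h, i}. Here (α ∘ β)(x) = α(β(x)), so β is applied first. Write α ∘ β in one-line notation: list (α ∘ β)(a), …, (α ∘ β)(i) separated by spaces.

For each element, apply β then α: a → f → c; b → e → f; c → g → d; d → b → h; e → a → b; f → d → g; g → h → a; h → c → i; i → i → e.
So α ∘ β in one-line form is c f d h b g a i e.

c f d h b g a i e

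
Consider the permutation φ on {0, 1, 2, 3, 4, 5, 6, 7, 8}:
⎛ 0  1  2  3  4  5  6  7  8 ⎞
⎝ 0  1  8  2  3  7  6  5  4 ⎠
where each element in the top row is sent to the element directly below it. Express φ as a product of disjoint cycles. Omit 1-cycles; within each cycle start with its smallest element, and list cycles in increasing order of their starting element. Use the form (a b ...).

(2 8 4 3)(5 7)

Iterating φ from 2 gives 2 → 8 → 4 → 3 → 2; that is the 4-cycle (2 8 4 3).
Repeating from the next unused element and collecting all non-trivial cycles gives (2 8 4 3)(5 7).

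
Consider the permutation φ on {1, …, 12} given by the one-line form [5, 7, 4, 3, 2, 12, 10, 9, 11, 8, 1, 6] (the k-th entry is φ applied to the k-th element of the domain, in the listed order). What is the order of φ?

8

The disjoint-cycle form of φ has cycle lengths 8, 2, 2.
Since disjoint cycles commute, ord(φ) = lcm(8, 2, 2) = 8.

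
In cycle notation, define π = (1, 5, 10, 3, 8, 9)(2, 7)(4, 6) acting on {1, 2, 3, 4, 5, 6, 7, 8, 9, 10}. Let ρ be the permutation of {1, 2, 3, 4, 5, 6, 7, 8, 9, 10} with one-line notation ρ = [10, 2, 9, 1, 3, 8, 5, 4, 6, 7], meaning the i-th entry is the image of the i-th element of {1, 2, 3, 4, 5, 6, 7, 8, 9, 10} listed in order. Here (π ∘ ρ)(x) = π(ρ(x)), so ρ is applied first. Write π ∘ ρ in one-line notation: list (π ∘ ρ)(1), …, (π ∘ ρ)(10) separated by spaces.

3 7 1 5 8 9 10 6 4 2

Chase each element through ρ then π: 1 → 10 → 3; 2 → 2 → 7; 3 → 9 → 1; 4 → 1 → 5; 5 → 3 → 8; 6 → 8 → 9; 7 → 5 → 10; 8 → 4 → 6; 9 → 6 → 4; 10 → 7 → 2.
Collecting the images, π ∘ ρ = [3 7 1 5 8 9 10 6 4 2].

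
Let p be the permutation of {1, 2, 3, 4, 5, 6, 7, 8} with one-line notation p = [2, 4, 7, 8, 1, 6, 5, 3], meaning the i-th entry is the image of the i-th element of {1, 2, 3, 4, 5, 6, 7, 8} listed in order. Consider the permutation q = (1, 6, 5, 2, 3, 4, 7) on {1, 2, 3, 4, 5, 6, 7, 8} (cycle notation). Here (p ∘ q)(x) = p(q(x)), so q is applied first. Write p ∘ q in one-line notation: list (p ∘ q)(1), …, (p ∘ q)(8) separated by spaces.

6 7 8 5 4 1 2 3

(p ∘ q)(x) = p(q(x)). Computing each image: p(q(1)) = p(6) = 6, p(q(2)) = p(3) = 7, p(q(3)) = p(4) = 8, p(q(4)) = p(7) = 5, p(q(5)) = p(2) = 4, p(q(6)) = p(5) = 1, p(q(7)) = p(1) = 2, p(q(8)) = p(8) = 3.
Hence p ∘ q = [6 7 8 5 4 1 2 3].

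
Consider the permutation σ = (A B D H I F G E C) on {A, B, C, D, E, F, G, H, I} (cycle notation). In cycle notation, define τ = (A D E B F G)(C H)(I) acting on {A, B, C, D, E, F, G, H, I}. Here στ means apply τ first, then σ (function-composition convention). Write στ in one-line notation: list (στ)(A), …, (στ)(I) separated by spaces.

H G I C D E B A F

(στ)(x) = σ(τ(x)). Computing each image: σ(τ(A)) = σ(D) = H, σ(τ(B)) = σ(F) = G, σ(τ(C)) = σ(H) = I, σ(τ(D)) = σ(E) = C, σ(τ(E)) = σ(B) = D, σ(τ(F)) = σ(G) = E, σ(τ(G)) = σ(A) = B, σ(τ(H)) = σ(C) = A, σ(τ(I)) = σ(I) = F.
Hence στ = [H G I C D E B A F].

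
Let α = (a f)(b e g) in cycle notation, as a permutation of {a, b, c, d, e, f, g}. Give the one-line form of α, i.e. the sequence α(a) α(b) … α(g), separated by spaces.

Image by image: a→f, b→e, c→c, d→d, e→g, f→a, g→b.
Listing these in domain order gives f e c d g a b.

f e c d g a b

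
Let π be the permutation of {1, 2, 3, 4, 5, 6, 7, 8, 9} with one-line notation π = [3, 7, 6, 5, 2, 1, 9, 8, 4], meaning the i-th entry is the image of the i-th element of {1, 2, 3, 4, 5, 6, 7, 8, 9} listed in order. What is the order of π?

15

The disjoint-cycle form of π has cycle lengths 5, 3, 1.
The order of π is the least common multiple of its cycle lengths: lcm(5, 3) = 15.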